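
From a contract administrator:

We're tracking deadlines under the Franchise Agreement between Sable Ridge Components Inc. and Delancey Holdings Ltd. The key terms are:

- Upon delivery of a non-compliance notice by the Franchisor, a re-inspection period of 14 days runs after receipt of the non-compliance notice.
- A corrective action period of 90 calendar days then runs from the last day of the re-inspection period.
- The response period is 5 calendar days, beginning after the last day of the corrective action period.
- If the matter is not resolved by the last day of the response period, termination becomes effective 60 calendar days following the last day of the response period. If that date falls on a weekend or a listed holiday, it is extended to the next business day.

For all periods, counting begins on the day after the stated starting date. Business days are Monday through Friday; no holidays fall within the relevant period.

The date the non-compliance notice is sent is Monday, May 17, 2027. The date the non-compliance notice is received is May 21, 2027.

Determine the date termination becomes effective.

The last day of the re-inspection period: 14 calendar days after May 21, 2027 is June 4, 2027.
Adding 90 calendar days to June 4, 2027 gives September 2, 2027, which is the last day of the corrective action period.
Adding 5 calendar days to September 2, 2027 gives September 7, 2027, which is the last day of the response period.
The date termination becomes effective: September 7, 2027 + 60 days = November 6, 2027. That falls on a Saturday, so it rolls to the next business day, Monday, November 8, 2027.

November 8, 2027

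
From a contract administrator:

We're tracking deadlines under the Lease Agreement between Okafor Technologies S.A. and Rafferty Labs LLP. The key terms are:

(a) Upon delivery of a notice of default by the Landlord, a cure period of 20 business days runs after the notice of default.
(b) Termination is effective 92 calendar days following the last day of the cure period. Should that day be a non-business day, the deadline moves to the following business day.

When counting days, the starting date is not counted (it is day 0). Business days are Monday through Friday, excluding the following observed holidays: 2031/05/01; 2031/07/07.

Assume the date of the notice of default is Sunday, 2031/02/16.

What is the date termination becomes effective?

The last day of the cure period: 20 business days after Sunday, 2031/02/16, skipping weekends — Feb 17, Feb 18, Feb 19, Feb 20, …, Mar 12, Mar 13, Mar 14 — lands on Friday, 2031/03/14.
The date termination becomes effective: 92 calendar days after 2031/03/14 is 2031/06/14. That falls on a Saturday, so it rolls to the next business day, Monday, 2031/06/16.

2031/06/16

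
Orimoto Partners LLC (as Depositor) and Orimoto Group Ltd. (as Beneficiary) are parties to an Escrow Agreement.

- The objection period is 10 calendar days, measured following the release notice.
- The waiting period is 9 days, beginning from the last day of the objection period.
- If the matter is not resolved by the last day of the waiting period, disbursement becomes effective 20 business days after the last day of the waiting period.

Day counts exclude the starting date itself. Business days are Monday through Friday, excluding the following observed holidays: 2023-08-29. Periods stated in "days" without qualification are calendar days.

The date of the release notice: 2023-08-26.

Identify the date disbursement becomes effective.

The last day of the objection period: 2023-08-26 + 10 days = 2023-09-05.
The last day of the waiting period: 9 calendar days after 2023-09-05 is 2023-09-14.
The date disbursement becomes effective: counting 20 business days from Thursday, 2023-09-14 (Sep 15, Sep 18, Sep 19, Sep 20, …, Oct 10, Oct 11, Oct 12, skipping weekends) reaches Thursday, 2023-10-12.

2023-10-12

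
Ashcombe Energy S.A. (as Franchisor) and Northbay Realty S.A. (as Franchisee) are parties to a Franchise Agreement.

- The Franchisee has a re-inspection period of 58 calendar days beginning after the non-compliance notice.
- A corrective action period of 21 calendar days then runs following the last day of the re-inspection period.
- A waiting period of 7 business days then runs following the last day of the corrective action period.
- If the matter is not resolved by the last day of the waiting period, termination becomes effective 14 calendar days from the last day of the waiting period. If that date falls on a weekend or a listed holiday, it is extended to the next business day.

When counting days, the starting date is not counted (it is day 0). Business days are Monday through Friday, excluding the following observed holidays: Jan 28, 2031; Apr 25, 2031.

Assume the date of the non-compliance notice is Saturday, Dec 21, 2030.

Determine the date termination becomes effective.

Apr 2, 2031

Adding 58 calendar days to Dec 21, 2030 gives Feb 17, 2031, which is the last day of the re-inspection period.
The last day of the corrective action period: 21 calendar days after Feb 17, 2031 is Mar 10, 2031.
The last day of the waiting period: counting 7 business days from Monday, Mar 10, 2031 (Mar 11, Mar 12, Mar 13, Mar 14, Mar 17, Mar 18, Mar 19, skipping weekends) reaches Wednesday, Mar 19, 2031.
The date termination becomes effective: 14 calendar days after Mar 19, 2031 is Apr 2, 2031. Apr 2, 2031 is a Wednesday and is not a listed holiday, so no roll-forward applies.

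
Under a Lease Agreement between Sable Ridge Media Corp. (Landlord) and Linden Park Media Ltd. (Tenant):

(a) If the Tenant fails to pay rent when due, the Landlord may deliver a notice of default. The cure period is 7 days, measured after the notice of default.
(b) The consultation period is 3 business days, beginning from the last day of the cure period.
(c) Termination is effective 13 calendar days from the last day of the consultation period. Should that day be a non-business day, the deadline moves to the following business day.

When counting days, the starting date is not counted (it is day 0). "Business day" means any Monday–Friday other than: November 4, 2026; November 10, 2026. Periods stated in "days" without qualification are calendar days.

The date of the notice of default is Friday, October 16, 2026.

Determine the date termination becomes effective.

November 11, 2026

The last day of the cure period: 7 calendar days after October 16, 2026 is October 23, 2026.
The last day of the consultation period: counting 3 business days from Friday, October 23, 2026 (Oct 26, Oct 27, Oct 28, skipping weekends) reaches Wednesday, October 28, 2026.
Adding 13 calendar days to October 28, 2026 gives November 10, 2026, which is the date termination becomes effective. That falls on Tuesday, a listed holiday, so it rolls to the next business day, Wednesday, November 11, 2026.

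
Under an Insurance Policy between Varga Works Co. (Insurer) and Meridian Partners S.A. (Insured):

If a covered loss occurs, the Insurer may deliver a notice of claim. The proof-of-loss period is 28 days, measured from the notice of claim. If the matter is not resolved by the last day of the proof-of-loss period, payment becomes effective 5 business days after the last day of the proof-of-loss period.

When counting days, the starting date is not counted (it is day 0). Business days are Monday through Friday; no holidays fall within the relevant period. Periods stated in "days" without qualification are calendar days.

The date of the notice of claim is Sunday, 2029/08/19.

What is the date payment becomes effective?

2029/09/21

The last day of the proof-of-loss period: 28 calendar days after 2029/08/19 is 2029/09/16.
From Sunday, 2029/09/16, 5 business days (Sep 17, Sep 18, Sep 19, Sep 20, Sep 21, skipping weekends) brings us to Friday, 2029/09/21, which is the date payment becomes effective.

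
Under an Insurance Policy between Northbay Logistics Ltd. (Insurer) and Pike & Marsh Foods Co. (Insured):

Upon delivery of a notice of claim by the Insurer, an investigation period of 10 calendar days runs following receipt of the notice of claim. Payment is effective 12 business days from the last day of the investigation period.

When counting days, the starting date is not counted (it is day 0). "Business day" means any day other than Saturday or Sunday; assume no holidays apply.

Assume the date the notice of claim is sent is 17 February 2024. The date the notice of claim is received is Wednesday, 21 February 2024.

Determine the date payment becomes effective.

19 March 2024

Adding 10 calendar days to 21 February 2024 gives 2 March 2024, which is the last day of the investigation period.
The date payment becomes effective: counting 12 business days from Saturday, 2 March 2024 (Mar 4, Mar 5, Mar 6, Mar 7, …, Mar 15, Mar 18, Mar 19, skipping weekends) reaches Tuesday, 19 March 2024.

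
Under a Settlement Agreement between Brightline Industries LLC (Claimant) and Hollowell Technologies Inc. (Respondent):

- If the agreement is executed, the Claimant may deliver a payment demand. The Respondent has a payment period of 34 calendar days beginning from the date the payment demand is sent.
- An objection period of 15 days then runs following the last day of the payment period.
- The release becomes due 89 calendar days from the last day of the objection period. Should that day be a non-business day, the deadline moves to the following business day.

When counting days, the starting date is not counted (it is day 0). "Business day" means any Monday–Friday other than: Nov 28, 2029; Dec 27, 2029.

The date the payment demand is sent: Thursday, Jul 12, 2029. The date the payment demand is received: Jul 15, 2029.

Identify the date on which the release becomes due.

The last day of the payment period: 34 calendar days after Jul 12, 2029 is Aug 15, 2029.
Adding 15 calendar days to Aug 15, 2029 gives Aug 30, 2029, which is the last day of the objection period.
The date on which the release becomes due: 89 calendar days after Aug 30, 2029 is Nov 27, 2029. Nov 27, 2029 is a Tuesday and is not a listed holiday, so no roll-forward applies.

Nov 27, 2029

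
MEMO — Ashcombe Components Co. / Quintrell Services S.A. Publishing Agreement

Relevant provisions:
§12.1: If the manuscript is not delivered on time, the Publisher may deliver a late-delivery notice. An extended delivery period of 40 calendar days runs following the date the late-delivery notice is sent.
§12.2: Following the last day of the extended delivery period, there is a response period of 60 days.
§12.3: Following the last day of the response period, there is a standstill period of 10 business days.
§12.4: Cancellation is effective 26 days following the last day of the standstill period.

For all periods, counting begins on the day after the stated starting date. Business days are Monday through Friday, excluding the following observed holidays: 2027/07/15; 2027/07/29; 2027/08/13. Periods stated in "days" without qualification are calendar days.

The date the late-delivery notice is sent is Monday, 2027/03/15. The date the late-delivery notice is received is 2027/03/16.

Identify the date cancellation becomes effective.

2027/08/02

The last day of the extended delivery period: 2027/03/15 + 40 days = 2027/04/24.
Adding 60 calendar days to 2027/04/24 gives 2027/06/23, which is the last day of the response period.
The last day of the standstill period: 10 business days after Wednesday, 2027/06/23, skipping weekends — Jun 24, Jun 25, Jun 28, Jun 29, Jun 30, Jul 1, Jul 2, Jul 5, Jul 6, Jul 7 — lands on Wednesday, 2027/07/07.
The date cancellation becomes effective: 2027/07/07 + 26 days = 2027/08/02.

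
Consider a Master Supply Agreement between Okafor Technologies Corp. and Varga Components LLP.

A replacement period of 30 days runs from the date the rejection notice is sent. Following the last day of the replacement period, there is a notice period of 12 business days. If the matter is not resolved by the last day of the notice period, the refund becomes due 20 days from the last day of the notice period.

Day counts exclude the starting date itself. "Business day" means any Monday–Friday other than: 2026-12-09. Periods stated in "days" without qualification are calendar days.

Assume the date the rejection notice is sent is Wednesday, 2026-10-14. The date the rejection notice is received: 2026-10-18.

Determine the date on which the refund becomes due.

The last day of the replacement period: 2026-10-14 + 30 days = 2026-11-13.
From Friday, 2026-11-13, 12 business days (Nov 16, Nov 17, Nov 18, Nov 19, …, Nov 27, Nov 30, Dec 1, skipping weekends) brings us to Tuesday, 2026-12-01, which is the last day of the notice period.
The date on which the refund becomes due: 20 calendar days after 2026-12-01 is 2026-12-21.

2026-12-21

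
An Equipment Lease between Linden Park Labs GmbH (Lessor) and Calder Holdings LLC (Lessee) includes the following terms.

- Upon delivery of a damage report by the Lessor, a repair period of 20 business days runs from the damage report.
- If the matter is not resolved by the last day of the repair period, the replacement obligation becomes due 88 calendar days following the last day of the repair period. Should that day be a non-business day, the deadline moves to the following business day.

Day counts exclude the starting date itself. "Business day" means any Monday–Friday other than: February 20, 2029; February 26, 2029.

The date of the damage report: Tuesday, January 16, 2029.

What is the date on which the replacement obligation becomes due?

The last day of the repair period: 20 business days after Tuesday, January 16, 2029, skipping weekends — Jan 17, Jan 18, Jan 19, Jan 22, …, Feb 9, Feb 12, Feb 13 — lands on Tuesday, February 13, 2029.
Adding 88 calendar days to February 13, 2029 gives May 12, 2029, which is the date on which the replacement obligation becomes due. That falls on a Saturday, so it rolls to the next business day, Monday, May 14, 2029.

May 14, 2029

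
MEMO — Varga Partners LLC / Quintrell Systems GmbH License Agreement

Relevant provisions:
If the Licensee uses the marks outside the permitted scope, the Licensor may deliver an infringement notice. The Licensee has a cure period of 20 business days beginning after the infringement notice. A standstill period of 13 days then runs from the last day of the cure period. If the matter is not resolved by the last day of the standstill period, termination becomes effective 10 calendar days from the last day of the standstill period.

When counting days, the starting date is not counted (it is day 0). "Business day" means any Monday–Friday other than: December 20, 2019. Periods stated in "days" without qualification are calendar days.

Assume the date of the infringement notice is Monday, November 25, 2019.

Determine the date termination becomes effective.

January 16, 2020

From Monday, November 25, 2019, 20 business days (Nov 26, Nov 27, Nov 28, Nov 29, …, Dec 19, Dec 23, Dec 24, skipping weekends and the listed holiday on Dec 20) brings us to Tuesday, December 24, 2019, which is the last day of the cure period.
Adding 13 calendar days to December 24, 2019 gives January 6, 2020, which is the last day of the standstill period.
Adding 10 calendar days to January 6, 2020 gives January 16, 2020, which is the date termination becomes effective.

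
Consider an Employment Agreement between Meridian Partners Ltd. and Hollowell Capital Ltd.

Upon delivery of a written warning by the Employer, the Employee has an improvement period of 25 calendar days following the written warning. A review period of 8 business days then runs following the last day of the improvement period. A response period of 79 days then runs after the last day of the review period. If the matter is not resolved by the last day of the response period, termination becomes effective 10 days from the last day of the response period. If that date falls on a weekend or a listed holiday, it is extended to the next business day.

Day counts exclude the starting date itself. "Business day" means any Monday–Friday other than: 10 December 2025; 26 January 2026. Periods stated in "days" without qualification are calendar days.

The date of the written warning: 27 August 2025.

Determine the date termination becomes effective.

The last day of the improvement period: 27 August 2025 + 25 days = 21 September 2025.
The last day of the review period: counting 8 business days from Sunday, 21 September 2025 (Sep 22, Sep 23, Sep 24, Sep 25, Sep 26, Sep 29, Sep 30, Oct 1, skipping weekends) reaches Wednesday, 1 October 2025.
The last day of the response period: 79 calendar days after 1 October 2025 is 19 December 2025.
The date termination becomes effective: 19 December 2025 + 10 days = 29 December 2025. 29 December 2025 is a Monday and is not a listed holiday, so no roll-forward applies.

29 December 2025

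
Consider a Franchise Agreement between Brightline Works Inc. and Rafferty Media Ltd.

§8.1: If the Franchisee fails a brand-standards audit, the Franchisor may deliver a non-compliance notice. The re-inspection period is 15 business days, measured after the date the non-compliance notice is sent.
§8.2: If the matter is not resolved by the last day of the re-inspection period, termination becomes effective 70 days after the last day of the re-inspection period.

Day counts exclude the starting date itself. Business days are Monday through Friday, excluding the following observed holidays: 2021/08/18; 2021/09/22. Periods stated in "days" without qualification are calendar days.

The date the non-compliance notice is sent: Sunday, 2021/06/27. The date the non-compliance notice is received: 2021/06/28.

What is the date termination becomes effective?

2021/09/24

The last day of the re-inspection period: counting 15 business days from Sunday, 2021/06/27 (Jun 28, Jun 29, Jun 30, Jul 1, …, Jul 14, Jul 15, Jul 16, skipping weekends) reaches Friday, 2021/07/16.
Adding 70 calendar days to 2021/07/16 gives 2021/09/24, which is the date termination becomes effective.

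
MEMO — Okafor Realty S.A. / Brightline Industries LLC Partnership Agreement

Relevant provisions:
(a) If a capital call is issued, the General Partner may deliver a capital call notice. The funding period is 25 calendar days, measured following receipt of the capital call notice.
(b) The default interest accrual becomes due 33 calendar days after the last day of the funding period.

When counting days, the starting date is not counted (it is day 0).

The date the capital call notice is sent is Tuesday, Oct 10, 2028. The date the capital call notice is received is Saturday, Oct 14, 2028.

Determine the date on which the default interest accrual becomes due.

The last day of the funding period: 25 calendar days after Oct 14, 2028 is Nov 8, 2028.
The date on which the default interest accrual becomes due: 33 calendar days after Nov 8, 2028 is Dec 11, 2028.

Dec 11, 2028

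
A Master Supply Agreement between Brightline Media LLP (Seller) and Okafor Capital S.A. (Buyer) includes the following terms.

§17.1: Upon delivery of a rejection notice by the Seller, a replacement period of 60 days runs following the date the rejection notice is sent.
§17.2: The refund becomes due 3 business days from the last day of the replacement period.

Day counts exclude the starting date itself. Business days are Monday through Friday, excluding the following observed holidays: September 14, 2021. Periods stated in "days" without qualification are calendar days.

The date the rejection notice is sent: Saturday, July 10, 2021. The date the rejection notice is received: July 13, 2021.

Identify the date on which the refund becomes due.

The last day of the replacement period: 60 calendar days after July 10, 2021 is September 8, 2021.
The date on which the refund becomes due: 3 business days after Wednesday, September 8, 2021, skipping weekends — Sep 9, Sep 10, Sep 13 — lands on Monday, September 13, 2021.

September 13, 2021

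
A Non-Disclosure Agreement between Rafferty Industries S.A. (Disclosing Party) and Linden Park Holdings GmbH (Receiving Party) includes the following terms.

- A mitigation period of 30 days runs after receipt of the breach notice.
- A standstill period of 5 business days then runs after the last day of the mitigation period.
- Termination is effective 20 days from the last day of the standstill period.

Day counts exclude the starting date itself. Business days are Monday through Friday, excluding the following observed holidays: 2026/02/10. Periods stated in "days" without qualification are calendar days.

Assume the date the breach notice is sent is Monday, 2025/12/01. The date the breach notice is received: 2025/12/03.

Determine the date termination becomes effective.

2026/01/29

Adding 30 calendar days to 2025/12/03 gives 2026/01/02, which is the last day of the mitigation period.
From Friday, 2026/01/02, 5 business days (Jan 5, Jan 6, Jan 7, Jan 8, Jan 9, skipping weekends) brings us to Friday, 2026/01/09, which is the last day of the standstill period.
The date termination becomes effective: 2026/01/09 + 20 days = 2026/01/29.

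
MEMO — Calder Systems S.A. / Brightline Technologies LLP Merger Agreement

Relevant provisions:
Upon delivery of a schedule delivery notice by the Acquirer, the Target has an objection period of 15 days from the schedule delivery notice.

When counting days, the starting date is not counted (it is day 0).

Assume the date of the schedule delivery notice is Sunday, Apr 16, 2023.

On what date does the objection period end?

The last day of the objection period: 15 calendar days after Apr 16, 2023 is May 1, 2023.

May 1, 2023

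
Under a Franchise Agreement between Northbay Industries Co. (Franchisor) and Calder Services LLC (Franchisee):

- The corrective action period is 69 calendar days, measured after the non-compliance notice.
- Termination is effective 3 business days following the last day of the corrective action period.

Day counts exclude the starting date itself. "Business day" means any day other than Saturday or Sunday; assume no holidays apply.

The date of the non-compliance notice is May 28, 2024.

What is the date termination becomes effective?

The last day of the corrective action period: May 28, 2024 + 69 days = August 5, 2024.
The date termination becomes effective: 3 business days after Monday, August 5, 2024, skipping weekends — Aug 6, Aug 7, Aug 8 — lands on Thursday, August 8, 2024.

August 8, 2024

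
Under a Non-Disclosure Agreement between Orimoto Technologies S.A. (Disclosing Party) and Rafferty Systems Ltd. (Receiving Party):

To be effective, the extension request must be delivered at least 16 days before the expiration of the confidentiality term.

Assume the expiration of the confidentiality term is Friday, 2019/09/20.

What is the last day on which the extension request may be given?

Counting back 16 calendar days from 2019/09/20 gives 2019/09/04.

2019/09/04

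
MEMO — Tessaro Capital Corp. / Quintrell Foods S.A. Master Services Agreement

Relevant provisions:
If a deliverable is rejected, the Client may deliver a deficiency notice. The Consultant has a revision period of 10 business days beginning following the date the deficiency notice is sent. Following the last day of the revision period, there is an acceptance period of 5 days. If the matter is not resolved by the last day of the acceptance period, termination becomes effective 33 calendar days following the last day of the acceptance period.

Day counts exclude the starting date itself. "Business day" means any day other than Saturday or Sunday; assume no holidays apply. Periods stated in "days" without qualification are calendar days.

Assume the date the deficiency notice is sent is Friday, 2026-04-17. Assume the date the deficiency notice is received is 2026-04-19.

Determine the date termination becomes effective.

The last day of the revision period: 10 business days after Friday, 2026-04-17, skipping weekends — Apr 20, Apr 21, Apr 22, Apr 23, Apr 24, Apr 27, Apr 28, Apr 29, Apr 30, May 1 — lands on Friday, 2026-05-01.
Adding 5 calendar days to 2026-05-01 gives 2026-05-06, which is the last day of the acceptance period.
The date termination becomes effective: 2026-05-06 + 33 days = 2026-06-08.

2026-06-08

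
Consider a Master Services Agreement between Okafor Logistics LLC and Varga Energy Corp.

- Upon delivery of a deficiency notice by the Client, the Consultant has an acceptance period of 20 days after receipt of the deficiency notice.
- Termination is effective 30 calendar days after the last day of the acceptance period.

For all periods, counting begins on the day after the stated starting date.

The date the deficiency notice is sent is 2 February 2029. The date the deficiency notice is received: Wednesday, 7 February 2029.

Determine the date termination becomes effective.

29 March 2029

The last day of the acceptance period: 20 calendar days after 7 February 2029 is 27 February 2029.
Adding 30 calendar days to 27 February 2029 gives 29 March 2029, which is the date termination becomes effective.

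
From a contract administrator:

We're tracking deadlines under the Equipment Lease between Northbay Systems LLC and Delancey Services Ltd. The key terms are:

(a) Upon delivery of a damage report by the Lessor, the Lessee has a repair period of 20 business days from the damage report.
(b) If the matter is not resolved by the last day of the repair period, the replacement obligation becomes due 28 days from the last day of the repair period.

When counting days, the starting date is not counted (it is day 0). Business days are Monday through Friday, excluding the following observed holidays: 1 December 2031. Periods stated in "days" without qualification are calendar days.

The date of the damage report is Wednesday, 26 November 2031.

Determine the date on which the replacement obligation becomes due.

22 January 2032

The last day of the repair period: counting 20 business days from Wednesday, 26 November 2031 (Nov 27, Nov 28, Dec 2, Dec 3, …, Dec 23, Dec 24, Dec 25, skipping weekends and the listed holiday on Dec 1) reaches Thursday, 25 December 2031.
The date on which the replacement obligation becomes due: 25 December 2031 + 28 days = 22 January 2032.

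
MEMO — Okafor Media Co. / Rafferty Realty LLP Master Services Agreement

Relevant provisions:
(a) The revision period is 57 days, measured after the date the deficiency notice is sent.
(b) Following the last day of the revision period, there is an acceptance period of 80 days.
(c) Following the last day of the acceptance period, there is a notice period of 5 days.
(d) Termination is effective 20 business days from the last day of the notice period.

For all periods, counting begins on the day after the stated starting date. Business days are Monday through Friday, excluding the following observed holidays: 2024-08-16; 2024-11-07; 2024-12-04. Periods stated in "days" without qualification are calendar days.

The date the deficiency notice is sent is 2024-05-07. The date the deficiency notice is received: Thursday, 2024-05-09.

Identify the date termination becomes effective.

Adding 57 calendar days to 2024-05-07 gives 2024-07-03, which is the last day of the revision period.
The last day of the acceptance period: 80 calendar days after 2024-07-03 is 2024-09-21.
The last day of the notice period: 5 calendar days after 2024-09-21 is 2024-09-26.
The date termination becomes effective: counting 20 business days from Thursday, 2024-09-26 (Sep 27, Sep 30, Oct 1, Oct 2, …, Oct 22, Oct 23, Oct 24, skipping weekends) reaches Thursday, 2024-10-24.

2024-10-24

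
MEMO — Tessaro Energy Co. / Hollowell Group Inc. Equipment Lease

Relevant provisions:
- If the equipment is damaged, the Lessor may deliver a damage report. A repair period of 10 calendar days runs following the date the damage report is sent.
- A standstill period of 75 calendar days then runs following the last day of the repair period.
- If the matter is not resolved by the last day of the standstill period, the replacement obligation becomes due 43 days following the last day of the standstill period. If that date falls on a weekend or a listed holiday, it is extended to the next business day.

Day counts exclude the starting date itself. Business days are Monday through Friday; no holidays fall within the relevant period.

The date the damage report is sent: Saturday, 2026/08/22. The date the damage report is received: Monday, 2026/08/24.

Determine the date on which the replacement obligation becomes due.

2026/12/28

The last day of the repair period: 10 calendar days after 2026/08/22 is 2026/09/01.
The last day of the standstill period: 75 calendar days after 2026/09/01 is 2026/11/15.
The date on which the replacement obligation becomes due: 43 calendar days after 2026/11/15 is 2026/12/28. 2026/12/28 is a Monday, so no roll-forward applies.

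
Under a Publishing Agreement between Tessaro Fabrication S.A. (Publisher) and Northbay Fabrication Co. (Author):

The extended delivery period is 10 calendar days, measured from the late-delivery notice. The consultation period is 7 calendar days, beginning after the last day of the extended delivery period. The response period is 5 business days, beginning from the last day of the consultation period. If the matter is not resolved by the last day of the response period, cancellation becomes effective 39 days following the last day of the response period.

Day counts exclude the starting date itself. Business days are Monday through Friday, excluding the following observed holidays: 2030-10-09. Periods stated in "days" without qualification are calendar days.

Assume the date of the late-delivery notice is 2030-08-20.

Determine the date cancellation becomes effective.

2030-10-22

The last day of the extended delivery period: 10 calendar days after 2030-08-20 is 2030-08-30.
The last day of the consultation period: 7 calendar days after 2030-08-30 is 2030-09-06.
From Friday, 2030-09-06, 5 business days (Sep 9, Sep 10, Sep 11, Sep 12, Sep 13, skipping weekends) brings us to Friday, 2030-09-13, which is the last day of the response period.
Adding 39 calendar days to 2030-09-13 gives 2030-10-22, which is the date cancellation becomes effective.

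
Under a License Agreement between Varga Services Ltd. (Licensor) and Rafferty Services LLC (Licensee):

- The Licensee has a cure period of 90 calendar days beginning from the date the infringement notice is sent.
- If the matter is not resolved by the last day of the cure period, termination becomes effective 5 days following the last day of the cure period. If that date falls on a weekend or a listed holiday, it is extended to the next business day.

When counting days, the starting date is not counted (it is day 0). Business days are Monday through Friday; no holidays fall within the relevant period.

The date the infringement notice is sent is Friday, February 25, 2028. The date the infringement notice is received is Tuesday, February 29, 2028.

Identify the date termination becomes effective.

Adding 90 calendar days to February 25, 2028 gives May 25, 2028, which is the last day of the cure period.
The date termination becomes effective: 5 calendar days after May 25, 2028 is May 30, 2028. May 30, 2028 is a Tuesday, so no roll-forward applies.

May 30, 2028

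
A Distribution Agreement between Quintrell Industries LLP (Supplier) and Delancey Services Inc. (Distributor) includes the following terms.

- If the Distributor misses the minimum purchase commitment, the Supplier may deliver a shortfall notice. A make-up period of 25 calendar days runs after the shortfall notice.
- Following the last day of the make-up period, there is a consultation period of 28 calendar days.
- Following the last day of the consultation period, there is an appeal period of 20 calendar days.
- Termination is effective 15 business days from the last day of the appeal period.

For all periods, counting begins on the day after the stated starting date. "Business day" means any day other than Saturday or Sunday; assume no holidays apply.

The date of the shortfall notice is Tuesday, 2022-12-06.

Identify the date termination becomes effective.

Adding 25 calendar days to 2022-12-06 gives 2022-12-31, which is the last day of the make-up period.
Adding 28 calendar days to 2022-12-31 gives 2023-01-28, which is the last day of the consultation period.
The last day of the appeal period: 2023-01-28 + 20 days = 2023-02-17.
From Friday, 2023-02-17, 15 business days (Feb 20, Feb 21, Feb 22, Feb 23, …, Mar 8, Mar 9, Mar 10, skipping weekends) brings us to Friday, 2023-03-10, which is the date termination becomes effective.

2023-03-10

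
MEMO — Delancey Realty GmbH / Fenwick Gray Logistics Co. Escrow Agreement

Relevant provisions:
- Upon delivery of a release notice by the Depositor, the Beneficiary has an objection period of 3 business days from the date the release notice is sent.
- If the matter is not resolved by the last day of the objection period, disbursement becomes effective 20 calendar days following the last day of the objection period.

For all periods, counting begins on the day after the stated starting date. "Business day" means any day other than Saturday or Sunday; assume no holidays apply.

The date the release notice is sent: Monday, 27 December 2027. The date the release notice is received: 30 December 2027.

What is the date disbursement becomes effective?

19 January 2028

The last day of the objection period: counting 3 business days from Monday, 27 December 2027 (Dec 28, Dec 29, Dec 30, skipping weekends) reaches Thursday, 30 December 2027.
The date disbursement becomes effective: 20 calendar days after 30 December 2027 is 19 January 2028.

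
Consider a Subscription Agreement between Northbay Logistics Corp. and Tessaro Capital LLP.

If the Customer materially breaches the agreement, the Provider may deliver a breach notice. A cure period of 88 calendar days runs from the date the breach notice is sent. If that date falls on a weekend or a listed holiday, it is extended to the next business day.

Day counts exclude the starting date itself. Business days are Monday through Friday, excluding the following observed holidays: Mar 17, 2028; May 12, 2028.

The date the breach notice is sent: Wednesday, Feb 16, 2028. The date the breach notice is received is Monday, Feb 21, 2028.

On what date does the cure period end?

The last day of the cure period: Feb 16, 2028 + 88 days = May 14, 2028. That falls on a Sunday, so it rolls to the next business day, Monday, May 15, 2028.

May 15, 2028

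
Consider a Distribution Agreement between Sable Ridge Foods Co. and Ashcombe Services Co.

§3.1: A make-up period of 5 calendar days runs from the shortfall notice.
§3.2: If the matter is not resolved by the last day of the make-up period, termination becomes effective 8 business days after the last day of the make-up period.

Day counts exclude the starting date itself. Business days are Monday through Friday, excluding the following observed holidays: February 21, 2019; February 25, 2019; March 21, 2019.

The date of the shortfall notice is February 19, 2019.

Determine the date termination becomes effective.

March 7, 2019

The last day of the make-up period: 5 calendar days after February 19, 2019 is February 24, 2019.
From Sunday, February 24, 2019, 8 business days (Feb 26, Feb 27, Feb 28, Mar 1, Mar 4, Mar 5, Mar 6, Mar 7, skipping weekends and the listed holiday on Feb 25) brings us to Thursday, March 7, 2019, which is the date termination becomes effective.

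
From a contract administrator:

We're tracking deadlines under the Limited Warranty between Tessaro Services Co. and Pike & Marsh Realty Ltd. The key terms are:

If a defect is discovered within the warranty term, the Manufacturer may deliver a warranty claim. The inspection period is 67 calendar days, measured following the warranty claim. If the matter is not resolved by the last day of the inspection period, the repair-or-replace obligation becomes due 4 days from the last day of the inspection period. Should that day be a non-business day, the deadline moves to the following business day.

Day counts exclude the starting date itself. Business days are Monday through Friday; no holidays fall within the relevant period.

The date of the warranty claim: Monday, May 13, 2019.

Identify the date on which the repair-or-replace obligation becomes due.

The last day of the inspection period: 67 calendar days after May 13, 2019 is Jul 19, 2019.
The date on which the repair-or-replace obligation becomes due: Jul 19, 2019 + 4 days = Jul 23, 2019. Jul 23, 2019 is a Tuesday, so no roll-forward applies.

Jul 23, 2019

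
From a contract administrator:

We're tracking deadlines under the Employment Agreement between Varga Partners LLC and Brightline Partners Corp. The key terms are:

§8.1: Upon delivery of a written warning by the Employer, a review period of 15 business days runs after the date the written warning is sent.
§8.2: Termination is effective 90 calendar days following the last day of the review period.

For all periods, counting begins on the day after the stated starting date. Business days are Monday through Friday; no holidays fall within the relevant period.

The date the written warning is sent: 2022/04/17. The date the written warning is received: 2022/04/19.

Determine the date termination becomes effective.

2022/08/04

The last day of the review period: counting 15 business days from Sunday, 2022/04/17 (Apr 18, Apr 19, Apr 20, Apr 21, …, May 4, May 5, May 6, skipping weekends) reaches Friday, 2022/05/06.
The date termination becomes effective: 90 calendar days after 2022/05/06 is 2022/08/04.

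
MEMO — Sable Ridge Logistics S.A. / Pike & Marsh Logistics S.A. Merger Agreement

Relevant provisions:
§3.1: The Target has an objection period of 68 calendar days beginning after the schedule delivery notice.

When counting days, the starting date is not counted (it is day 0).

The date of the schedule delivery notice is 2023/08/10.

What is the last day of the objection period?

Adding 68 calendar days to 2023/08/10 gives 2023/10/17, which is the last day of the objection period.

2023/10/17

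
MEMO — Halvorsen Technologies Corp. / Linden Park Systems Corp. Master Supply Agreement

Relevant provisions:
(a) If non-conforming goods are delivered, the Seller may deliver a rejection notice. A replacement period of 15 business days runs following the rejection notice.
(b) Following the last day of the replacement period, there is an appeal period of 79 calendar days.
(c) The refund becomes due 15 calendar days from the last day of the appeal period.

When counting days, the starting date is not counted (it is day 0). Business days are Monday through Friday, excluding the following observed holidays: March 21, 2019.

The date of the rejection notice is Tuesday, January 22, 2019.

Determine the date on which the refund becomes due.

May 17, 2019

From Tuesday, January 22, 2019, 15 business days (Jan 23, Jan 24, Jan 25, Jan 28, …, Feb 8, Feb 11, Feb 12, skipping weekends) brings us to Tuesday, February 12, 2019, which is the last day of the replacement period.
The last day of the appeal period: February 12, 2019 + 79 days = May 2, 2019.
Adding 15 calendar days to May 2, 2019 gives May 17, 2019, which is the date on which the refund becomes due.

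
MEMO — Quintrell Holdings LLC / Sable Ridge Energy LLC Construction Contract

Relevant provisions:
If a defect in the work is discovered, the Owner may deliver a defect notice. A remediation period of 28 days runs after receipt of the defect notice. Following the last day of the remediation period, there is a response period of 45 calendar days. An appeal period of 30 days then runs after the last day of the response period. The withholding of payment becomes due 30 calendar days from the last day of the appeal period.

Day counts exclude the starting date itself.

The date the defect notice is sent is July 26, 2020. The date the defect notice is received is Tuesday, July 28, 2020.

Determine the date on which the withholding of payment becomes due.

December 8, 2020

Adding 28 calendar days to July 28, 2020 gives August 25, 2020, which is the last day of the remediation period.
Adding 45 calendar days to August 25, 2020 gives October 9, 2020, which is the last day of the response period.
The last day of the appeal period: 30 calendar days after October 9, 2020 is November 8, 2020.
The date on which the withholding of payment becomes due: 30 calendar days after November 8, 2020 is December 8, 2020.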